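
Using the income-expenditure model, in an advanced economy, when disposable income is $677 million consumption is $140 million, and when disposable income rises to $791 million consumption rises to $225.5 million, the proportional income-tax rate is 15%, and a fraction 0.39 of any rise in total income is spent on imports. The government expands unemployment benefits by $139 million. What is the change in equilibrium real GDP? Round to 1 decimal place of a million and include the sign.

MPC = ΔC/ΔYd = (225.5 − 140)/(791 − 677) = 85.5/114 = 0.75.
The transfer change shifts disposable income by +$139 million, so first-round consumption changes by c·ΔTR = 0.75 × (+$139 million) = +$104.25 million.
Expenditure multiplier = 1/(1 − c(1−t) + m) = 1/(1 − 0.75×0.85 + 0.39) = 1/0.7525 ≈ 1.329.
The transfer multiplier is c × k ≈ 0.997, so ΔY = k × (c·ΔTR) = (+$104.25 million) / 0.7525 ≈ +$138.5 million.

+$138.5 million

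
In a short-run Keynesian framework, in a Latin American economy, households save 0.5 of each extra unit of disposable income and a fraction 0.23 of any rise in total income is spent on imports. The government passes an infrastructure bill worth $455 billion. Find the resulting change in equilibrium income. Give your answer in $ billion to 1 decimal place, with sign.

+$623.3 billion

MPC = 1 − MPS = 1 − 0.5 = 0.5.
Government-spending multiplier = 1/(1 − c + m) = 1/(1 − 0.5 + 0.23) = 1/0.73 ≈ 1.37.
ΔY = k × ΔG = (+$455 billion) / 0.73 ≈ +$623.3 billion.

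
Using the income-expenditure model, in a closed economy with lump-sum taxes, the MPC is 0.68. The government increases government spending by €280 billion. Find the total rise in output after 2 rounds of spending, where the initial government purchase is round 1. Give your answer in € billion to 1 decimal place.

€470.4 billion

Round 1 adds ΔG = €280 billion; each later round is MPC = 0.68 times the previous.
After 2 rounds: 280 + 190.4 = ΔG·(1 − c^2)/(1 − c) = 280 × (1 − 0.4624)/0.32 = €470.4 billion.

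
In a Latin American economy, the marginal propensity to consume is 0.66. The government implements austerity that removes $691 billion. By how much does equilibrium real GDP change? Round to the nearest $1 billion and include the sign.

Expenditure multiplier = 1/(1 − MPC) = 1/(1 − 0.66) = 1/0.34 ≈ 2.941.
ΔY = k × ΔG = (−$691 billion) / 0.34 ≈ −$2,032 billion.

−$2,032 billion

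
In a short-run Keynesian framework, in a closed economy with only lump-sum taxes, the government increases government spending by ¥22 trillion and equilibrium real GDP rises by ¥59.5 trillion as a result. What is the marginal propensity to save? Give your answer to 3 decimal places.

0.370

Implied spending multiplier k = ΔY/ΔG = 59.5/22 ≈ 2.7045.
Since k = 1/(1 − MPC), MPC = 1 − 1/k = 1 − ΔG/ΔY = 1 − 22/59.5 ≈ 0.630.
MPS = 1 − MPC = 0.370.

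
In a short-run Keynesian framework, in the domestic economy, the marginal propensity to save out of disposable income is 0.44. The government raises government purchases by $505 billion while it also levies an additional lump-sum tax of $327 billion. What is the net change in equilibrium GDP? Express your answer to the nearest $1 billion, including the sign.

MPC = 1 − MPS = 1 − 0.44 = 0.56.
Expenditure multiplier = 1/(1 − MPC) = 1/(1 − 0.56) = 1/0.44 ≈ 2.273.
ΔG contributes k·ΔG = (+$505 billion) / 0.44 ≈ +$1,147.7 billion.
ΔT of +$327 billion changes first-round spending by −c·ΔT = −$183.12 billion, contributing k·(−c·ΔT) = (−$183.12 billion) / 0.44 ≈ −$416.2 billion.
Net ΔY = k(ΔG − c·ΔT) = (+$321.88 billion) / 0.44 ≈ +$732 billion.

+$732 billion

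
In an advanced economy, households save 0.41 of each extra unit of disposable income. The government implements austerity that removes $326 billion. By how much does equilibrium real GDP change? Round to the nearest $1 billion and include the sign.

−$795 billion

MPC = 1 − MPS = 1 − 0.41 = 0.59.
Expenditure multiplier = 1/(1 − MPC) = 1/(1 − 0.59) = 1/0.41 ≈ 2.439.
ΔY = k × ΔG = (−$326 billion) / 0.41 ≈ −$795 billion.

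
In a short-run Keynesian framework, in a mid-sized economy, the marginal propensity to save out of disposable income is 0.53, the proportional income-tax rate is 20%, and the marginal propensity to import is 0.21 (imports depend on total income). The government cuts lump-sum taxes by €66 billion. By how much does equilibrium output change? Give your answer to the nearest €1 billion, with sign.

MPC = 1 − MPS = 1 − 0.53 = 0.47.
A lump-sum tax change of −€66 billion shifts disposable income by +€66 billion; first-round consumption changes by −c × ΔT = −0.47 × (−€66 billion) = +€31.02 billion.
Expenditure multiplier = 1/(1 − c(1−t) + m) = 1/(1 − 0.47×0.8 + 0.21) = 1/0.834 ≈ 1.199.
The tax multiplier is −c × k ≈ −0.564, so ΔY = k × (−c·ΔT) = (+€31.02 billion) / 0.834 ≈ +€37 billion.

+€37 billion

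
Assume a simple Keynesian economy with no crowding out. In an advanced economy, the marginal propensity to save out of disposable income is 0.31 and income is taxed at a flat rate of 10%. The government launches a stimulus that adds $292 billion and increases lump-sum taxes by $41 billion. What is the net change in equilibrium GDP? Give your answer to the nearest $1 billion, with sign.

+$696 billion

MPC = 1 − MPS = 1 − 0.31 = 0.69.
Expenditure multiplier = 1/(1 − c(1−t)) = 1/(1 − 0.69×0.9) = 1/0.379 ≈ 2.639.
ΔG contributes k·ΔG = (+$292 billion) / 0.379 ≈ +$770.4 billion.
ΔT of +$41 billion changes first-round spending by −c·ΔT = −$28.29 billion, contributing k·(−c·ΔT) = (−$28.29 billion) / 0.379 ≈ −$74.6 billion.
Net ΔY = k(ΔG − c·ΔT) = (+$263.71 billion) / 0.379 ≈ +$696 billion.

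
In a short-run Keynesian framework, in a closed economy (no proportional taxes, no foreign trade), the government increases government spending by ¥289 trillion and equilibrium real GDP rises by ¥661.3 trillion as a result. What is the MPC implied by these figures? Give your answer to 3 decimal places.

0.563

Implied spending multiplier k = ΔY/ΔG = 661.3/289 ≈ 2.2882.
Since k = 1/(1 − MPC), MPC = 1 − 1/k = 1 − ΔG/ΔY = 1 − 289/661.3 ≈ 0.563.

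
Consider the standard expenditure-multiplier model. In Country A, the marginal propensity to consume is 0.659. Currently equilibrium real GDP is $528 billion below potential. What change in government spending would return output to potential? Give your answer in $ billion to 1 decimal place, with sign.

+$180.0 billion

Spending multiplier = 1/(1 − MPC) = 1/(1 − 0.659) = 1/0.341 ≈ 2.933.
Need ΔY = +$528 billion, so ΔG = ΔY/k = (+$528 billion) × 0.341 ≈ +$180 billion.
The government should increase government spending by $180 billion.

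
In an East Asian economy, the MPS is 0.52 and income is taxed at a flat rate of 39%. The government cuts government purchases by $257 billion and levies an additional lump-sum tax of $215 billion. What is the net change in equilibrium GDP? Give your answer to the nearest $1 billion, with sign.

MPC = 1 − MPS = 1 − 0.52 = 0.48.
Expenditure multiplier = 1/(1 − c(1−t)) = 1/(1 − 0.48×0.61) = 1/0.7072 ≈ 1.414.
ΔG contributes k·ΔG = (−$257 billion) / 0.7072 ≈ −$363.4 billion.
ΔT of +$215 billion changes first-round spending by −c·ΔT = −$103.2 billion, contributing k·(−c·ΔT) = (−$103.2 billion) / 0.7072 ≈ −$145.9 billion.
Net ΔY = k(ΔG − c·ΔT) = (−$360.2 billion) / 0.7072 ≈ −$509 billion.

−$509 billion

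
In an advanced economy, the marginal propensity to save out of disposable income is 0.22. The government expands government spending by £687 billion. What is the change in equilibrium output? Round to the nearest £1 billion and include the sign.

+£3,123 billion

MPC = 1 − MPS = 1 − 0.22 = 0.78.
Expenditure multiplier = 1/(1 − MPC) = 1/(1 − 0.78) = 1/0.22 ≈ 4.545.
ΔY = k × ΔG = (+£687 billion) / 0.22 ≈ +£3,123 billion.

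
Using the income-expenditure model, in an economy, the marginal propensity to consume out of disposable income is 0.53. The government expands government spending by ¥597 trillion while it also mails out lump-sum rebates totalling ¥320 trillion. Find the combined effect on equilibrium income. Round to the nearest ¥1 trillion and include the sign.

+¥1,631 trillion

Expenditure multiplier = 1/(1 − MPC) = 1/(1 − 0.53) = 1/0.47 ≈ 2.128.
ΔG contributes k·ΔG = (+¥597 trillion) / 0.47 ≈ +¥1,270.2 trillion.
ΔT of −¥320 trillion changes first-round spending by −c·ΔT = +¥169.6 trillion, contributing k·(−c·ΔT) = (+¥169.6 trillion) / 0.47 ≈ +¥360.9 trillion.
Net ΔY = k(ΔG − c·ΔT) = (+¥766.6 trillion) / 0.47 ≈ +¥1,631 trillion.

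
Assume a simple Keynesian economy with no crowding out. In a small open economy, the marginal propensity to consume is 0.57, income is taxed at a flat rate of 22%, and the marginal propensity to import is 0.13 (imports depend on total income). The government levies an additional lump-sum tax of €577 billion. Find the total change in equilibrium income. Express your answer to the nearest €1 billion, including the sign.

A lump-sum tax change of +€577 billion shifts disposable income by −€577 billion; first-round consumption changes by −c × ΔT = −0.57 × (+€577 billion) = −€328.89 billion.
Expenditure multiplier = 1/(1 − c(1−t) + m) = 1/(1 − 0.57×0.78 + 0.13) = 1/0.6854 ≈ 1.459.
The tax multiplier is −c × k ≈ −0.832, so ΔY = k × (−c·ΔT) = (−€328.89 billion) / 0.6854 ≈ −€480 billion.

−€480 billion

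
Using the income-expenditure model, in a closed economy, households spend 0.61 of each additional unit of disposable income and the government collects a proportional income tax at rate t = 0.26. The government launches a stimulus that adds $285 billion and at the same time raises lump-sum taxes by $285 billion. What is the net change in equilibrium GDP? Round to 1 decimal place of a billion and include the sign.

Expenditure multiplier = 1/(1 − c(1−t)) = 1/(1 − 0.61×0.74) = 1/0.5486 ≈ 1.823.
ΔG contributes k·ΔG = (+$285 billion) / 0.5486 ≈ +$519.5 billion.
ΔT of +$285 billion changes first-round spending by −c·ΔT = −$173.85 billion, contributing k·(−c·ΔT) = (−$173.85 billion) / 0.5486 ≈ −$316.9 billion.
Net ΔY = k(ΔG − c·ΔT) = (+$111.15 billion) / 0.5486 ≈ +$202.6 billion.

+$202.6 billion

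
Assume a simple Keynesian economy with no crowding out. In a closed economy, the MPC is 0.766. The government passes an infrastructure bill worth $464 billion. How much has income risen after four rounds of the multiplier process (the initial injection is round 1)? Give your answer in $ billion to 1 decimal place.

$1,300.2 billion

Round 1 adds ΔG = $464 billion; each later round is MPC = 0.766 times the previous.
After 4 rounds: 464 + 355.424 + 272.254784 + 208.547164544 = ΔG·(1 − c^4)/(1 − c) = 464 × (1 − 0.344282603536)/0.234 ≈ $1,300.2 billion.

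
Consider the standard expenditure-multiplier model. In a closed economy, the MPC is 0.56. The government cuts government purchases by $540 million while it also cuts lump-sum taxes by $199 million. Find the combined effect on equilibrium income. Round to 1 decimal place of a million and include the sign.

Expenditure multiplier = 1/(1 − MPC) = 1/(1 − 0.56) = 1/0.44 ≈ 2.273.
ΔG contributes k·ΔG = (−$540 million) / 0.44 ≈ −$1,227.3 million.
ΔT of −$199 million changes first-round spending by −c·ΔT = +$111.44 million, contributing k·(−c·ΔT) = (+$111.44 million) / 0.44 ≈ +$253.3 million.
Net ΔY = k(ΔG − c·ΔT) = (−$428.56 million) / 0.44 = −$974 million.

−$974.0 million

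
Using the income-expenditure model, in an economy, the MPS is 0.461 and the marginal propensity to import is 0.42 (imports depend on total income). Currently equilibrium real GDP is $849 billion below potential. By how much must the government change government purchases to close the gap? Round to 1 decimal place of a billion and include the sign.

MPC = 1 − MPS = 1 − 0.461 = 0.539.
Spending multiplier = 1/(1 − c + m) = 1/(1 − 0.539 + 0.42) = 1/0.881 ≈ 1.135.
Need ΔY = +$849 billion, so ΔG = ΔY/k = (+$849 billion) × 0.881 ≈ +$748 billion.
The government should increase government purchases by $748 billion.

+$748.0 billion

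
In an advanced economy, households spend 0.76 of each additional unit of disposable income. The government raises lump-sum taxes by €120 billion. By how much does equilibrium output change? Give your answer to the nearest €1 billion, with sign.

A lump-sum tax change of +€120 billion shifts disposable income by −€120 billion; first-round consumption changes by −c × ΔT = −0.76 × (+€120 billion) = −€91.2 billion.
Expenditure multiplier = 1/(1 − MPC) = 1/(1 − 0.76) = 1/0.24 ≈ 4.167.
The tax multiplier is −c × k ≈ −3.167, so ΔY = k × (−c·ΔT) = (−€91.2 billion) / 0.24 = −€380 billion.

−€380 billion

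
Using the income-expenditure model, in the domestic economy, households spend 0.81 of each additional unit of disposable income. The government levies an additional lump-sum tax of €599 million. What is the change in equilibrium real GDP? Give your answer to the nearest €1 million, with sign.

−€2,554 million

A lump-sum tax change of +€599 million shifts disposable income by −€599 million; first-round consumption changes by −c × ΔT = −0.81 × (+€599 million) = −€485.19 million.
Expenditure multiplier = 1/(1 − MPC) = 1/(1 − 0.81) = 1/0.19 ≈ 5.263.
The tax multiplier is −c × k ≈ −4.263, so ΔY = k × (−c·ΔT) = (−€485.19 million) / 0.19 ≈ −€2,554 million.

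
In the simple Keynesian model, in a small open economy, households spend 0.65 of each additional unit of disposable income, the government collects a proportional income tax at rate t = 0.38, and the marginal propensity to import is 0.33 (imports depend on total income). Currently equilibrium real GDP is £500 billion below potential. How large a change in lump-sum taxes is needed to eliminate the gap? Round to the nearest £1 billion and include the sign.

−£713 billion

Spending multiplier = 1/(1 − c(1−t) + m) = 1/(1 − 0.65×0.62 + 0.33) = 1/0.927 ≈ 1.079.
Tax multiplier = −c·k = −0.65/0.927 ≈ −0.701. Need ΔY = +£500 billion, so ΔT = ΔY/(−c·k) = −(+£500 billion) × 0.927 / 0.65 ≈ −£713 billion.
The government should cut lump-sum taxes by £713 billion.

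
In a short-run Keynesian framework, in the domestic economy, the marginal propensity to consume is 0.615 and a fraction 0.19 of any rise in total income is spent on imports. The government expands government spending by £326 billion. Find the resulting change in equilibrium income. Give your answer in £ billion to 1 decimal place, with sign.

+£567.0 billion

Expenditure multiplier = 1/(1 − c + m) = 1/(1 − 0.615 + 0.19) = 1/0.575 ≈ 1.739.
ΔY = k × ΔG = (+£326 billion) / 0.575 ≈ +£567 billion.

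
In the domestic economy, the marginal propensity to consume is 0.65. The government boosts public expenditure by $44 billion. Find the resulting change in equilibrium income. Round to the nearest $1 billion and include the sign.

Government-spending multiplier = 1/(1 − MPC) = 1/(1 − 0.65) = 1/0.35 ≈ 2.857.
ΔY = k × ΔG = (+$44 billion) / 0.35 ≈ +$126 billion.

+$126 billion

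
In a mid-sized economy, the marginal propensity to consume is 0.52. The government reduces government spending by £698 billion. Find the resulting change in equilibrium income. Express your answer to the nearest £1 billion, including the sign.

Spending multiplier = 1/(1 − MPC) = 1/(1 − 0.52) = 1/0.48 ≈ 2.083.
ΔY = k × ΔG = (−£698 billion) / 0.48 ≈ −£1,454 billion.

−£1,454 billion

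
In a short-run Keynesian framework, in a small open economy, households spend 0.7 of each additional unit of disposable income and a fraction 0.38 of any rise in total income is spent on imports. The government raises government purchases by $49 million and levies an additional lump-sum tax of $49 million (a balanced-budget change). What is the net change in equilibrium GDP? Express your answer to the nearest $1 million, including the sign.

Expenditure multiplier = 1/(1 − c + m) = 1/(1 − 0.7 + 0.38) = 1/0.68 ≈ 1.471.
ΔG contributes k·ΔG = (+$49 million) / 0.68 ≈ +$72.1 million.
ΔT of +$49 million changes first-round spending by −c·ΔT = −$34.3 million, contributing k·(−c·ΔT) = (−$34.3 million) / 0.68 ≈ −$50.4 million.
Net ΔY = k(ΔG − c·ΔT) = (+$14.7 million) / 0.68 ≈ +$22 million.

+$22 million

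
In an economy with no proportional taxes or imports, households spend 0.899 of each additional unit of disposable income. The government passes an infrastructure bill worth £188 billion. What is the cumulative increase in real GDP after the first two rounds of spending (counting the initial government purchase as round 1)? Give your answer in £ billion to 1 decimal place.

Round 1 adds ΔG = £188 billion; each later round is MPC = 0.899 times the previous.
After 2 rounds: 188 + 169.012 = ΔG·(1 − c^2)/(1 − c) = 188 × (1 − 0.808201)/0.101 ≈ £357 billion.

£357.0 billion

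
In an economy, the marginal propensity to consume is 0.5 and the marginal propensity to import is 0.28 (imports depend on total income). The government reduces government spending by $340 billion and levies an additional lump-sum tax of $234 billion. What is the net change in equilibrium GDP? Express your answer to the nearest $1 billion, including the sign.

Expenditure multiplier = 1/(1 − c + m) = 1/(1 − 0.5 + 0.28) = 1/0.78 ≈ 1.282.
ΔG contributes k·ΔG = (−$340 billion) / 0.78 ≈ −$435.9 billion.
ΔT of +$234 billion changes first-round spending by −c·ΔT = −$117 billion, contributing k·(−c·ΔT) = (−$117 billion) / 0.78 = −$150 billion.
Net ΔY = k(ΔG − c·ΔT) = (−$457 billion) / 0.78 ≈ −$586 billion.

−$586 billion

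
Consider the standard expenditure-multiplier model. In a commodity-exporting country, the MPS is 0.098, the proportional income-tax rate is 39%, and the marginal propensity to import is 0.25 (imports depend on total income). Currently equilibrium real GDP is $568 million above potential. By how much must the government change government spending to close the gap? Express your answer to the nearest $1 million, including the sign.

MPC = 1 − MPS = 1 − 0.098 = 0.902.
Spending multiplier = 1/(1 − c(1−t) + m) = 1/(1 − 0.902×0.61 + 0.25) = 1/0.69978 ≈ 1.429.
Need ΔY = −$568 million, so ΔG = ΔY/k = (−$568 million) × 0.69978 ≈ −$397 million.
The government should cut government spending by $397 million.

−$397 million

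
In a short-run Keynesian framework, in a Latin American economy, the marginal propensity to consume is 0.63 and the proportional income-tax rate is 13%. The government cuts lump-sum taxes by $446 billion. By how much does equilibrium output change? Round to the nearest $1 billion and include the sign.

+$622 billion

A lump-sum tax change of −$446 billion shifts disposable income by +$446 billion; first-round consumption changes by −c × ΔT = −0.63 × (−$446 billion) = +$280.98 billion.
Expenditure multiplier = 1/(1 − c(1−t)) = 1/(1 − 0.63×0.87) = 1/0.4519 ≈ 2.213.
The tax multiplier is −c × k ≈ −1.394, so ΔY = k × (−c·ΔT) = (+$280.98 billion) / 0.4519 ≈ +$622 billion.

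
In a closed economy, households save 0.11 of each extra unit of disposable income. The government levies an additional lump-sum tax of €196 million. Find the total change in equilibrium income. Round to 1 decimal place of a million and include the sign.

MPC = 1 − MPS = 1 − 0.11 = 0.89.
A lump-sum tax change of +€196 million shifts disposable income by −€196 million; first-round consumption changes by −c × ΔT = −0.89 × (+€196 million) = −€174.44 million.
Expenditure multiplier = 1/(1 − MPC) = 1/(1 − 0.89) = 1/0.11 ≈ 9.091.
The tax multiplier is −c × k ≈ −8.091, so ΔY = k × (−c·ΔT) = (−€174.44 million) / 0.11 ≈ −€1,585.8 million.

−€1,585.8 million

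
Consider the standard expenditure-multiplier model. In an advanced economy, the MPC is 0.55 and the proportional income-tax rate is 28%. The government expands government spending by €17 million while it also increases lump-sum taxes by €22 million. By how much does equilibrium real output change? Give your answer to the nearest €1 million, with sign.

Expenditure multiplier = 1/(1 − c(1−t)) = 1/(1 − 0.55×0.72) = 1/0.604 ≈ 1.656.
ΔG contributes k·ΔG = (+€17 million) / 0.604 ≈ +€28.1 million.
ΔT of +€22 million changes first-round spending by −c·ΔT = −€12.1 million, contributing k·(−c·ΔT) = (−€12.1 million) / 0.604 ≈ −€20 million.
Net ΔY = k(ΔG − c·ΔT) = (+€4.9 million) / 0.604 ≈ +€8 million.

+€8 million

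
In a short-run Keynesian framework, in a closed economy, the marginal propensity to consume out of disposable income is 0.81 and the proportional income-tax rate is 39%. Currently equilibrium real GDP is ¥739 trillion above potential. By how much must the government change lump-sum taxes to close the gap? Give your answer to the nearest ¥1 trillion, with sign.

Spending multiplier = 1/(1 − c(1−t)) = 1/(1 − 0.81×0.61) = 1/0.5059 ≈ 1.977.
Tax multiplier = −c·k = −0.81/0.5059 ≈ −1.601. Need ΔY = −¥739 trillion, so ΔT = ΔY/(−c·k) = −(−¥739 trillion) × 0.5059 / 0.81 ≈ +¥462 trillion.
The government should raise lump-sum taxes by ¥462 trillion.

+¥462 trillion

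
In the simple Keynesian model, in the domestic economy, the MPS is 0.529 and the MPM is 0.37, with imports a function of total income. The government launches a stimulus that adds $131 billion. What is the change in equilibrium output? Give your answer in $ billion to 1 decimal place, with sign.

+$145.7 billion

MPC = 1 − MPS = 1 − 0.529 = 0.471.
Expenditure multiplier = 1/(1 − c + m) = 1/(1 − 0.471 + 0.37) = 1/0.899 ≈ 1.112.
ΔY = k × ΔG = (+$131 billion) / 0.899 ≈ +$145.7 billion.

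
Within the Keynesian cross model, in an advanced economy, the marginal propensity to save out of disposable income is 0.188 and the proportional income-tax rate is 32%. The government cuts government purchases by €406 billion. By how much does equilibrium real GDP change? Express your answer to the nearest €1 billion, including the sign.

MPC = 1 − MPS = 1 − 0.188 = 0.812.
Expenditure multiplier = 1/(1 − c(1−t)) = 1/(1 − 0.812×0.68) = 1/0.44784 ≈ 2.233.
ΔY = k × ΔG = (−€406 billion) / 0.44784 ≈ −€907 billion.

−€907 billion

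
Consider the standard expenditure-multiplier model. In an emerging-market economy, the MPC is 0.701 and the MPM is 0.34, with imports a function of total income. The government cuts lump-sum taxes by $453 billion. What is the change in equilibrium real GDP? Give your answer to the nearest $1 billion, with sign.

A lump-sum tax change of −$453 billion shifts disposable income by +$453 billion; first-round consumption changes by −c × ΔT = −0.701 × (−$453 billion) = +$317.553 billion.
Expenditure multiplier = 1/(1 − c + m) = 1/(1 − 0.701 + 0.34) = 1/0.639 ≈ 1.565.
The tax multiplier is −c × k ≈ −1.097, so ΔY = k × (−c·ΔT) = (+$317.553 billion) / 0.639 ≈ +$497 billion.

+$497 billion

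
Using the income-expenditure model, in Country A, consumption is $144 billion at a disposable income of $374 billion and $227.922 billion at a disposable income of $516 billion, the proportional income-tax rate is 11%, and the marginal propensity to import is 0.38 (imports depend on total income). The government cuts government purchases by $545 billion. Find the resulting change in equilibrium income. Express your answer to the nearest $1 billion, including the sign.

−$638 billion

MPC = ΔC/ΔYd = (227.922 − 144)/(516 − 374) = 83.922/142 = 0.591.
Government-spending multiplier = 1/(1 − c(1−t) + m) = 1/(1 − 0.591×0.89 + 0.38) = 1/0.85401 ≈ 1.171.
ΔY = k × ΔG = (−$545 billion) / 0.85401 ≈ −$638 billion.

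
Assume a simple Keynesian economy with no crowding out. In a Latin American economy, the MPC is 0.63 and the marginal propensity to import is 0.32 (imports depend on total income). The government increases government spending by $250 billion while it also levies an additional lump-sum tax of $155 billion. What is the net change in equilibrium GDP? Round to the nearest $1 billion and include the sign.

Expenditure multiplier = 1/(1 − c + m) = 1/(1 − 0.63 + 0.32) = 1/0.69 ≈ 1.449.
ΔG contributes k·ΔG = (+$250 billion) / 0.69 ≈ +$362.3 billion.
ΔT of +$155 billion changes first-round spending by −c·ΔT = −$97.65 billion, contributing k·(−c·ΔT) = (−$97.65 billion) / 0.69 ≈ −$141.5 billion.
Net ΔY = k(ΔG − c·ΔT) = (+$152.35 billion) / 0.69 ≈ +$221 billion.

+$221 billion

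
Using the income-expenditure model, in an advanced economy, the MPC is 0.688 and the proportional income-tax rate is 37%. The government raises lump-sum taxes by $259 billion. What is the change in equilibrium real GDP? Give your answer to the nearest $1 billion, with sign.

A lump-sum tax change of +$259 billion shifts disposable income by −$259 billion; first-round consumption changes by −c × ΔT = −0.688 × (+$259 billion) = −$178.192 billion.
Expenditure multiplier = 1/(1 − c(1−t)) = 1/(1 − 0.688×0.63) = 1/0.56656 ≈ 1.765.
The tax multiplier is −c × k ≈ −1.214, so ΔY = k × (−c·ΔT) = (−$178.192 billion) / 0.56656 ≈ −$315 billion.

−$315 billion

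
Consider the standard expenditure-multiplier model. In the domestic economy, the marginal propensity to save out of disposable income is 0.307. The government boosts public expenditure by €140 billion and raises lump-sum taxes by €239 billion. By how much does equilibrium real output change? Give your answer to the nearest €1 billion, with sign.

−€83 billion

MPC = 1 − MPS = 1 − 0.307 = 0.693.
Expenditure multiplier = 1/(1 − MPC) = 1/(1 − 0.693) = 1/0.307 ≈ 3.257.
ΔG contributes k·ΔG = (+€140 billion) / 0.307 ≈ +€456 billion.
ΔT of +€239 billion changes first-round spending by −c·ΔT = −€165.627 billion, contributing k·(−c·ΔT) = (−€165.627 billion) / 0.307 ≈ −€539.5 billion.
Net ΔY = k(ΔG − c·ΔT) = (−€25.627 billion) / 0.307 ≈ −€83 billion.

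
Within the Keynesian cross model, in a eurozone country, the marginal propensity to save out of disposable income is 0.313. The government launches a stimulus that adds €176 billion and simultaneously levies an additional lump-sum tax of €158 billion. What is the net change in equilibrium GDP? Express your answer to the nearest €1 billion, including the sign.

MPC = 1 − MPS = 1 − 0.313 = 0.687.
Expenditure multiplier = 1/(1 − MPC) = 1/(1 − 0.687) = 1/0.313 ≈ 3.195.
ΔG contributes k·ΔG = (+€176 billion) / 0.313 ≈ +€562.3 billion.
ΔT of +€158 billion changes first-round spending by −c·ΔT = −€108.546 billion, contributing k·(−c·ΔT) = (−€108.546 billion) / 0.313 ≈ −€346.8 billion.
Net ΔY = k(ΔG − c·ΔT) = (+€67.454 billion) / 0.313 ≈ +€216 billion.

+€216 billion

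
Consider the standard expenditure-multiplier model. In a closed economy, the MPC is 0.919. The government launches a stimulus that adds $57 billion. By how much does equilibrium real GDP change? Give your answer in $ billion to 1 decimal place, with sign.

Expenditure multiplier = 1/(1 − MPC) = 1/(1 − 0.919) = 1/0.081 ≈ 12.346.
ΔY = k × ΔG = (+$57 billion) / 0.081 ≈ +$703.7 billion.

+$703.7 billion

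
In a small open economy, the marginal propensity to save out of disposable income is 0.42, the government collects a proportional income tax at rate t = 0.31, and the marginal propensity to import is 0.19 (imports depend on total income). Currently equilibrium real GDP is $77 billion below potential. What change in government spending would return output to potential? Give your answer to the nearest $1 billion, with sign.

MPC = 1 − MPS = 1 − 0.42 = 0.58.
Spending multiplier = 1/(1 − c(1−t) + m) = 1/(1 − 0.58×0.69 + 0.19) = 1/0.7898 ≈ 1.266.
Need ΔY = +$77 billion, so ΔG = ΔY/k = (+$77 billion) × 0.7898 ≈ +$61 billion.
The government should increase government spending by $61 billion.

+$61 billion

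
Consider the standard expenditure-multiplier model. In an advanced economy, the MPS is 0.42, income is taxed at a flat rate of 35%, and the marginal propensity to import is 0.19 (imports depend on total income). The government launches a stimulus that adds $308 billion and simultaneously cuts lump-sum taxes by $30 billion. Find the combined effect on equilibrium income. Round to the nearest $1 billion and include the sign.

+$400 billion

MPC = 1 − MPS = 1 − 0.42 = 0.58.
Expenditure multiplier = 1/(1 − c(1−t) + m) = 1/(1 − 0.58×0.65 + 0.19) = 1/0.813 ≈ 1.23.
ΔG contributes k·ΔG = (+$308 billion) / 0.813 ≈ +$378.8 billion.
ΔT of −$30 billion changes first-round spending by −c·ΔT = +$17.4 billion, contributing k·(−c·ΔT) = (+$17.4 billion) / 0.813 ≈ +$21.4 billion.
Net ΔY = k(ΔG − c·ΔT) = (+$325.4 billion) / 0.813 ≈ +$400 billion.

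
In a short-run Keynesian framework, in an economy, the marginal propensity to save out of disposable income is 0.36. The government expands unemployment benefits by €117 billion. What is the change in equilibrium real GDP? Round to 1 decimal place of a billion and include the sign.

MPC = 1 − MPS = 1 − 0.36 = 0.64.
The transfer change shifts disposable income by +€117 billion, so first-round consumption changes by c·ΔTR = 0.64 × (+€117 billion) = +€74.88 billion.
Expenditure multiplier = 1/(1 − MPC) = 1/(1 − 0.64) = 1/0.36 ≈ 2.778.
The transfer multiplier is c × k ≈ 1.778, so ΔY = k × (c·ΔTR) = (+€74.88 billion) / 0.36 = +€208 billion.

+€208.0 billion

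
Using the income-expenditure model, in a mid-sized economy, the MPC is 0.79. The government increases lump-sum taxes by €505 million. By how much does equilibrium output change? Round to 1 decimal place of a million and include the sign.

A lump-sum tax change of +€505 million shifts disposable income by −€505 million; first-round consumption changes by −c × ΔT = −0.79 × (+€505 million) = −€398.95 million.
Expenditure multiplier = 1/(1 − MPC) = 1/(1 − 0.79) = 1/0.21 ≈ 4.762.
The tax multiplier is −c × k ≈ −3.762, so ΔY = k × (−c·ΔT) = (−€398.95 million) / 0.21 ≈ −€1,899.8 million.

−€1,899.8 million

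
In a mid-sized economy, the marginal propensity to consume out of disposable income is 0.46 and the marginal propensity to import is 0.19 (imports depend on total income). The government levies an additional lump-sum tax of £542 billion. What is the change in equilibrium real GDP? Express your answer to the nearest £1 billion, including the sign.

−£342 billion

A lump-sum tax change of +£542 billion shifts disposable income by −£542 billion; first-round consumption changes by −c × ΔT = −0.46 × (+£542 billion) = −£249.32 billion.
Expenditure multiplier = 1/(1 − c + m) = 1/(1 − 0.46 + 0.19) = 1/0.73 ≈ 1.37.
The tax multiplier is −c × k ≈ −0.63, so ΔY = k × (−c·ΔT) = (−£249.32 billion) / 0.73 ≈ −£342 billion.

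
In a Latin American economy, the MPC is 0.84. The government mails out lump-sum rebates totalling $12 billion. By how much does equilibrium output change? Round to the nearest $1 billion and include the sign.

A lump-sum tax change of −$12 billion shifts disposable income by +$12 billion; first-round consumption changes by −c × ΔT = −0.84 × (−$12 billion) = +$10.08 billion.
Expenditure multiplier = 1/(1 − MPC) = 1/(1 − 0.84) = 1/0.16 = 6.25.
The tax multiplier is −c × k = −5.25, so ΔY = k × (−c·ΔT) = (+$10.08 billion) / 0.16 = +$63 billion.

+$63 billion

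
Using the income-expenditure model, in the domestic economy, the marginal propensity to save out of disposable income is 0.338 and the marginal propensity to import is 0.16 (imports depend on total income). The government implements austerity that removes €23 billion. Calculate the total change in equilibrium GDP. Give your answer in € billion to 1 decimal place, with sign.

MPC = 1 − MPS = 1 − 0.338 = 0.662.
Spending multiplier = 1/(1 − c + m) = 1/(1 − 0.662 + 0.16) = 1/0.498 ≈ 2.008.
ΔY = k × ΔG = (−€23 billion) / 0.498 ≈ −€46.2 billion.

−€46.2 billion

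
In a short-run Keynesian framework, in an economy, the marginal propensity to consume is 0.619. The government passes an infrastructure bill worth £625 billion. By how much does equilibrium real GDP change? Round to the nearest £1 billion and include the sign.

Expenditure multiplier = 1/(1 − MPC) = 1/(1 − 0.619) = 1/0.381 ≈ 2.625.
ΔY = k × ΔG = (+£625 billion) / 0.381 ≈ +£1,640 billion.

+£1,640 billion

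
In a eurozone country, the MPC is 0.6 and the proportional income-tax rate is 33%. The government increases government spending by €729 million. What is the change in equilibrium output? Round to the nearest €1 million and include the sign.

Spending multiplier = 1/(1 − c(1−t)) = 1/(1 − 0.6×0.67) = 1/0.598 ≈ 1.672.
ΔY = k × ΔG = (+€729 million) / 0.598 ≈ +€1,219 million.

+€1,219 million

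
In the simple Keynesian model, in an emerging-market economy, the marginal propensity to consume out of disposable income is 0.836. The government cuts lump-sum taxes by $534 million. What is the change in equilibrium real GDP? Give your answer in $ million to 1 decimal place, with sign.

A lump-sum tax change of −$534 million shifts disposable income by +$534 million; first-round consumption changes by −c × ΔT = −0.836 × (−$534 million) = +$446.424 million.
Expenditure multiplier = 1/(1 − MPC) = 1/(1 − 0.836) = 1/0.164 ≈ 6.098.
The tax multiplier is −c × k ≈ −5.098, so ΔY = k × (−c·ΔT) = (+$446.424 million) / 0.164 ≈ +$2,722.1 million.

+$2,722.1 million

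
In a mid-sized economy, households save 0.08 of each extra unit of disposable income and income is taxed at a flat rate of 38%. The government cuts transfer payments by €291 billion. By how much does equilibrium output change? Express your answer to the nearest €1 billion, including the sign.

MPC = 1 − MPS = 1 − 0.08 = 0.92.
The transfer change shifts disposable income by −€291 billion, so first-round consumption changes by c·ΔTR = 0.92 × (−€291 billion) = −€267.72 billion.
Expenditure multiplier = 1/(1 − c(1−t)) = 1/(1 − 0.92×0.62) = 1/0.4296 ≈ 2.328.
The transfer multiplier is c × k ≈ 2.142, so ΔY = k × (c·ΔTR) = (−€267.72 billion) / 0.4296 ≈ −€623 billion.

−€623 billion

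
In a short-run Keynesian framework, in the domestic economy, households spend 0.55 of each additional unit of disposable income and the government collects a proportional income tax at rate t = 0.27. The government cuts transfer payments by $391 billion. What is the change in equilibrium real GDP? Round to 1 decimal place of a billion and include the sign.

The transfer change shifts disposable income by −$391 billion, so first-round consumption changes by c·ΔTR = 0.55 × (−$391 billion) = −$215.05 billion.
Expenditure multiplier = 1/(1 − c(1−t)) = 1/(1 − 0.55×0.73) = 1/0.5985 ≈ 1.671.
The transfer multiplier is c × k ≈ 0.919, so ΔY = k × (c·ΔTR) = (−$215.05 billion) / 0.5985 ≈ −$359.3 billion.

−$359.3 billion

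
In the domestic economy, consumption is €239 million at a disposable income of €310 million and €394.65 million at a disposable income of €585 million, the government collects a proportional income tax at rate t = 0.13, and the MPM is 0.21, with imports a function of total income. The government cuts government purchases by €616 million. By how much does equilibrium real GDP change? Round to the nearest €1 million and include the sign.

−€858 million

MPC = ΔC/ΔYd = (394.65 − 239)/(585 − 310) = 155.65/275 = 0.566.
Government-spending multiplier = 1/(1 − c(1−t) + m) = 1/(1 − 0.566×0.87 + 0.21) = 1/0.71758 ≈ 1.394.
ΔY = k × ΔG = (−€616 million) / 0.71758 ≈ −€858 million.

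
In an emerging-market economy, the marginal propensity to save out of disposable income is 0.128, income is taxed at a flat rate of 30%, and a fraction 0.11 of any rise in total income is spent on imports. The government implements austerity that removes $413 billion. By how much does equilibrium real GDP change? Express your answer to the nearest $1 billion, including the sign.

−$827 billion

MPC = 1 − MPS = 1 − 0.128 = 0.872.
Spending multiplier = 1/(1 − c(1−t) + m) = 1/(1 − 0.872×0.7 + 0.11) = 1/0.4996 ≈ 2.002.
ΔY = k × ΔG = (−$413 billion) / 0.4996 ≈ −$827 billion.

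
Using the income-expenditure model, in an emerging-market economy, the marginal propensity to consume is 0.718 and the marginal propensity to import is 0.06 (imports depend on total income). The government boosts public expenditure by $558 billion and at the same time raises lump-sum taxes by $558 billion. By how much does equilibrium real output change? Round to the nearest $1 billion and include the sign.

Expenditure multiplier = 1/(1 − c + m) = 1/(1 − 0.718 + 0.06) = 1/0.342 ≈ 2.924.
ΔG contributes k·ΔG = (+$558 billion) / 0.342 ≈ +$1,631.6 billion.
ΔT of +$558 billion changes first-round spending by −c·ΔT = −$400.644 billion, contributing k·(−c·ΔT) = (−$400.644 billion) / 0.342 ≈ −$1,171.5 billion.
Net ΔY = k(ΔG − c·ΔT) = (+$157.356 billion) / 0.342 ≈ +$460 billion.

+$460 billion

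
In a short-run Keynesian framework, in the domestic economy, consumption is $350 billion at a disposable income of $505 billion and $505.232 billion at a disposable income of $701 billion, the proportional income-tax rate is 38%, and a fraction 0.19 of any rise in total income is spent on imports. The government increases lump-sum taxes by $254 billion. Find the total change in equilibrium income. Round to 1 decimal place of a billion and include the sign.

MPC = ΔC/ΔYd = (505.232 − 350)/(701 − 505) = 155.232/196 = 0.792.
A lump-sum tax change of +$254 billion shifts disposable income by −$254 billion; first-round consumption changes by −c × ΔT = −0.792 × (+$254 billion) = −$201.168 billion.
Expenditure multiplier = 1/(1 − c(1−t) + m) = 1/(1 − 0.792×0.62 + 0.19) = 1/0.69896 ≈ 1.431.
The tax multiplier is −c × k ≈ −1.133, so ΔY = k × (−c·ΔT) = (−$201.168 billion) / 0.69896 ≈ −$287.8 billion.

−$287.8 billion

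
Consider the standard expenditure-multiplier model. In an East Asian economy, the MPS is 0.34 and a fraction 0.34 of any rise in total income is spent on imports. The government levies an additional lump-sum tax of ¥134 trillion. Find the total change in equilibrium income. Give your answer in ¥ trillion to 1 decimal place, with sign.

MPC = 1 − MPS = 1 − 0.34 = 0.66.
A lump-sum tax change of +¥134 trillion shifts disposable income by −¥134 trillion; first-round consumption changes by −c × ΔT = −0.66 × (+¥134 trillion) = −¥88.44 trillion.
Expenditure multiplier = 1/(1 − c + m) = 1/(1 − 0.66 + 0.34) = 1/0.68 ≈ 1.471.
The tax multiplier is −c × k ≈ −0.971, so ΔY = k × (−c·ΔT) = (−¥88.44 trillion) / 0.68 ≈ −¥130.1 trillion.

−¥130.1 trillion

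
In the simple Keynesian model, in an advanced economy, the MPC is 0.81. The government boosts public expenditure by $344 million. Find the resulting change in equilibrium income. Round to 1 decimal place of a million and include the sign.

+$1,810.5 million

Spending multiplier = 1/(1 − MPC) = 1/(1 − 0.81) = 1/0.19 ≈ 5.263.
ΔY = k × ΔG = (+$344 million) / 0.19 ≈ +$1,810.5 million.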